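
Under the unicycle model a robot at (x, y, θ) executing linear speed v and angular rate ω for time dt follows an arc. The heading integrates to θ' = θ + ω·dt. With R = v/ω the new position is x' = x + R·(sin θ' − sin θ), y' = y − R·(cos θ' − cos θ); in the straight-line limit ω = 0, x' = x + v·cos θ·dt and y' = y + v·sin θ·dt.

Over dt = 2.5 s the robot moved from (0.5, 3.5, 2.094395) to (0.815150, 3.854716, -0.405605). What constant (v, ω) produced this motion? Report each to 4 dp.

Δθ = -0.405605 − 2.094395 = -2.500000
ω = Δθ/dt = -2.500000/2.5 = -1.0000
R = −Δy/(cos θ' − cos θ) = -0.2500
v = R·ω = -0.2500·-1.0000 = 0.2500

v = 0.2500, ω = -1.0000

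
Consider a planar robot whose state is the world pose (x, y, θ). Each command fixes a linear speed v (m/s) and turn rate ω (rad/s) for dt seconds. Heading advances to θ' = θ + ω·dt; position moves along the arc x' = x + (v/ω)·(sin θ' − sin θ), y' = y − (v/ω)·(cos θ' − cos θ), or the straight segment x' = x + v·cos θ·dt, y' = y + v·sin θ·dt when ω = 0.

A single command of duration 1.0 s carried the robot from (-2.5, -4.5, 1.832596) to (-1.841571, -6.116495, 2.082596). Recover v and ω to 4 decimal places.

Δθ = 2.082596 − 1.832596 = 0.250000
ω = Δθ/dt = 0.250000/1.0 = 0.2500
R = −Δy/(cos θ' − cos θ) = -7.0000
v = R·ω = -7.0000·0.2500 = -1.7500

v = -1.7500, ω = 0.2500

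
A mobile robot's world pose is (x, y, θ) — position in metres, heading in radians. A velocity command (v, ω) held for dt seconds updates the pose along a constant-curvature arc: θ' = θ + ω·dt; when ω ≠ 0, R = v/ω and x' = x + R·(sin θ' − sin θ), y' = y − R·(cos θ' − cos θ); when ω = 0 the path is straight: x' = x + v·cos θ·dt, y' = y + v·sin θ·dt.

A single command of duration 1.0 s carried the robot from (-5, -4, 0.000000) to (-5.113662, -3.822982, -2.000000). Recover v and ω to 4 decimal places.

v = -0.2500, ω = -2.0000

Δθ = -2.000000 − 0.000000 = -2.000000
ω = Δθ/dt = -2.000000/1.0 = -2.0000
R = −Δy/(cos θ' − cos θ) = 0.1250
v = R·ω = 0.1250·-2.0000 = -0.2500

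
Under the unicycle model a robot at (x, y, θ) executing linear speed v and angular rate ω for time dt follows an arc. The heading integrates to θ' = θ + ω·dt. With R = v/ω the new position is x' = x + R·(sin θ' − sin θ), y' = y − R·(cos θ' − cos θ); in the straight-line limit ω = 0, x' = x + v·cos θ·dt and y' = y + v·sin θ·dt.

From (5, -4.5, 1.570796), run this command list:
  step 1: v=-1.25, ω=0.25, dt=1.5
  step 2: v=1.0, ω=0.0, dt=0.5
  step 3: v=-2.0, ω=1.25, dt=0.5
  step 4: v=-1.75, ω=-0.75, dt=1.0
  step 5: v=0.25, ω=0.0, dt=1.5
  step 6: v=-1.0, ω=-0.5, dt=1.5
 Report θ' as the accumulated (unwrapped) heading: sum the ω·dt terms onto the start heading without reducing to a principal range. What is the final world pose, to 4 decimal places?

(6.5133, -9.1029, 1.0708)

step 1: θ'=1.9458 (R=-5.0000) → pose (5.3475, -6.3314, 1.9458)
step 2: θ'=1.9458 (straight) → pose (5.1643, -5.8661, 1.9458)
step 3: θ'=2.5708 (R=-1.6000) → pose (5.7887, -6.6264, 2.5708)
step 4: θ'=1.8208 (R=2.3333) → pose (6.7887, -8.0126, 1.8208)
step 5: θ'=1.8208 (straight) → pose (6.6960, -7.6492, 1.8208)
step 6: θ'=1.0708 (R=2.0000) → pose (6.5133, -9.1029, 1.0708)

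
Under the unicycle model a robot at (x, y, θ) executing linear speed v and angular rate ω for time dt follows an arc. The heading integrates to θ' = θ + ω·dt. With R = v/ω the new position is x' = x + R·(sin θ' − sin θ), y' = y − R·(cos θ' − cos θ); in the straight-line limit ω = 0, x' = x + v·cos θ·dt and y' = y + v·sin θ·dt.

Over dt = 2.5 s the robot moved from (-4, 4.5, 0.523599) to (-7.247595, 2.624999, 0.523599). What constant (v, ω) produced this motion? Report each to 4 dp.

Δθ = 0.523599 − 0.523599 = 0.000000
ω = Δθ/dt = 0.000000/2.5 = 0.0000
ω = 0 → v = (Δx·cos θ + Δy·sin θ)/dt = -1.5000

v = -1.5000, ω = 0.0000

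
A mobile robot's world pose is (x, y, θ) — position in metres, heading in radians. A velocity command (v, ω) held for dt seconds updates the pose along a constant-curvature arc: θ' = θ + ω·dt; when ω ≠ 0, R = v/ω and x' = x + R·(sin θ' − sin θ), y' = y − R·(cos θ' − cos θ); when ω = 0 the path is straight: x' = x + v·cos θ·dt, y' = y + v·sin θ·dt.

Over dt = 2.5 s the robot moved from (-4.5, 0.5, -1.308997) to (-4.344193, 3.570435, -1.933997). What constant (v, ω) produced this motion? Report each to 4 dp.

Δθ = -1.933997 − -1.308997 = -0.625000
ω = Δθ/dt = -0.625000/2.5 = -0.2500
R = −Δy/(cos θ' − cos θ) = 5.0000
v = R·ω = 5.0000·-0.2500 = -1.2500

v = -1.2500, ω = -0.2500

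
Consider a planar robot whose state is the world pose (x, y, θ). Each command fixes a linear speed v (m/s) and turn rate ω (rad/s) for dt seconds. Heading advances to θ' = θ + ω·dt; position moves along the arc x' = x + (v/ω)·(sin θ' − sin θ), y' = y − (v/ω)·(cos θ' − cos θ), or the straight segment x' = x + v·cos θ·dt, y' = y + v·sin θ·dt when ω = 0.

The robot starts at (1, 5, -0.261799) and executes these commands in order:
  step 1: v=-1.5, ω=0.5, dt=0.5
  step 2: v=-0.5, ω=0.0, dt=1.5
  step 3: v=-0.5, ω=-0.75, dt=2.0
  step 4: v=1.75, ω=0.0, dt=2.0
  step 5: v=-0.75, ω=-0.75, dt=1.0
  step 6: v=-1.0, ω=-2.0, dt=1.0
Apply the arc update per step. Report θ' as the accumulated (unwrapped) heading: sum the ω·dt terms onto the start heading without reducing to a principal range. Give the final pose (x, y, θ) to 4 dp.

step 1: θ'=-0.0118 (R=-3.0000) → pose (0.2589, 5.1020, -0.0118)
step 2: θ'=-0.0118 (straight) → pose (-0.4910, 5.1109, -0.0118)
step 3: θ'=-1.5118 (R=0.6667) → pose (-1.1486, 5.7382, -1.5118)
step 4: θ'=-1.5118 (straight) → pose (-0.9423, 2.2443, -1.5118)
step 5: θ'=-2.2618 (R=1.0000) → pose (-0.7146, 2.9405, -2.2618)
step 6: θ'=-4.2618 (R=0.5000) → pose (0.1208, 2.8396, -4.2618)

(0.1208, 2.8396, -4.2618)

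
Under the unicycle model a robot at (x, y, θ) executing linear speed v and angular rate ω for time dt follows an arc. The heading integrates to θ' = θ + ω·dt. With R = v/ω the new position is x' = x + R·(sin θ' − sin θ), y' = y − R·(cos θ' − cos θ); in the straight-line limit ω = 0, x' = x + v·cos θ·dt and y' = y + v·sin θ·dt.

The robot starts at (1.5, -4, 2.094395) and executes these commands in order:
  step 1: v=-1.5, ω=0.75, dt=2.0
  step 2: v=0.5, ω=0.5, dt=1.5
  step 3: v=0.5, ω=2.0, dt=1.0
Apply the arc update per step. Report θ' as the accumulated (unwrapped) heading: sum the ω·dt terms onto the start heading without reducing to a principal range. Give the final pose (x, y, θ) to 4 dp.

(3.8600, -5.6774, 6.3444)

step 1: θ'=3.5944 (R=-2.0000) → pose (4.1070, -4.7984, 3.5944)
step 2: θ'=4.3444 (R=1.0000) → pose (3.6115, -5.3379, 4.3444)
step 3: θ'=6.3444 (R=0.2500) → pose (3.8600, -5.6774, 6.3444)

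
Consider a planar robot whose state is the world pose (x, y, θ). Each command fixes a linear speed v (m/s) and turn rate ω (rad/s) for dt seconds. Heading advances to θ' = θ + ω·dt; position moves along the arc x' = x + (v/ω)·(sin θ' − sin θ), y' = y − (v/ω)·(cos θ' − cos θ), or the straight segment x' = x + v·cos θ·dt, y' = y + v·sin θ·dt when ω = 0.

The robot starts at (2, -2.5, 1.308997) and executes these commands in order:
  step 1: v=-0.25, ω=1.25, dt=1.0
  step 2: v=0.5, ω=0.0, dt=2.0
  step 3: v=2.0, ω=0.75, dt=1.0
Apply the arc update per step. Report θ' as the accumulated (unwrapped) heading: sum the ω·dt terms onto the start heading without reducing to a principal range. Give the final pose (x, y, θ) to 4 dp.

step 1: θ'=2.5590 (R=-0.2000) → pose (2.0831, -2.7188, 2.5590)
step 2: θ'=2.5590 (straight) → pose (1.2481, -2.1686, 2.5590)
step 3: θ'=3.3090 (R=2.6667) → pose (-0.6634, -1.7660, 3.3090)

(-0.6634, -1.7660, 3.3090)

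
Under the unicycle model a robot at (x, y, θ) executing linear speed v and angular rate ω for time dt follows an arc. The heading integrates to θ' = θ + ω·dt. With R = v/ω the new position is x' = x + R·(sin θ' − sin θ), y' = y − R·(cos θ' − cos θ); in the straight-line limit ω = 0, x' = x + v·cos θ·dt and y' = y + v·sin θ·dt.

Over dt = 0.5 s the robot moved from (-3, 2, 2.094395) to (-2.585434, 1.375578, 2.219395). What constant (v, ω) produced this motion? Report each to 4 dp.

Δθ = 2.219395 − 2.094395 = 0.125000
ω = Δθ/dt = 0.125000/0.5 = 0.2500
R = −Δy/(cos θ' − cos θ) = -6.0000
v = R·ω = -6.0000·0.2500 = -1.5000

v = -1.5000, ω = 0.2500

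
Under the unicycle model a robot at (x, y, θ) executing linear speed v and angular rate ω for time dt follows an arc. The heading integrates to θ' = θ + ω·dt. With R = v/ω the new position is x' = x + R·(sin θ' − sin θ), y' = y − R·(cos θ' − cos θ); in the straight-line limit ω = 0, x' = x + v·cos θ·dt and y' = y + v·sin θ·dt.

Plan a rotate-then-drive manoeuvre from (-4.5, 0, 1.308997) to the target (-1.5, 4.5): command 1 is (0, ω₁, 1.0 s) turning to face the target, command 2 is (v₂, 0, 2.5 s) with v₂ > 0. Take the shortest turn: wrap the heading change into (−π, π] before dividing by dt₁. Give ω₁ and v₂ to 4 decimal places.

heading to target = atan2(4.5−0, -1.5−-4.5) = 0.9828
Δθ = wrap(0.9828 − 1.3090) = -0.3262; ω₁ = Δθ/dt₁ = -0.3262
distance = √((-1.5−-4.5)² + (4.5−0)²) = 5.4083; v₂ = distance/dt₂ = 2.1633

ω₁ = -0.3262, v₂ = 2.1633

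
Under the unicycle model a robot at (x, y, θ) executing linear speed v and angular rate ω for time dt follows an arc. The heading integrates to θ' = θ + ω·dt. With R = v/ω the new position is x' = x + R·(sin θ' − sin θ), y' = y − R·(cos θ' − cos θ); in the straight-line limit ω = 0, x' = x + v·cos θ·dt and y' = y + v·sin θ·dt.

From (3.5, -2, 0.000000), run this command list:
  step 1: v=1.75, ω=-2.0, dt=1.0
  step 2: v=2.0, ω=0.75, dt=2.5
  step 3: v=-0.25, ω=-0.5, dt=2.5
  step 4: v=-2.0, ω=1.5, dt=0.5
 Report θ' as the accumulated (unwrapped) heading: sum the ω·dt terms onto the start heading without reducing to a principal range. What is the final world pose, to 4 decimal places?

(5.4321, -5.7740, -0.6250)

step 1: θ'=-2.0000 (R=-0.8750) → pose (4.2956, -3.2391, -2.0000)
step 2: θ'=-0.1250 (R=2.6667) → pose (6.3880, -6.9947, -0.1250)
step 3: θ'=-1.3750 (R=0.5000) → pose (5.9599, -6.5959, -1.3750)
step 4: θ'=-0.6250 (R=-1.3333) → pose (5.4321, -5.7740, -0.6250)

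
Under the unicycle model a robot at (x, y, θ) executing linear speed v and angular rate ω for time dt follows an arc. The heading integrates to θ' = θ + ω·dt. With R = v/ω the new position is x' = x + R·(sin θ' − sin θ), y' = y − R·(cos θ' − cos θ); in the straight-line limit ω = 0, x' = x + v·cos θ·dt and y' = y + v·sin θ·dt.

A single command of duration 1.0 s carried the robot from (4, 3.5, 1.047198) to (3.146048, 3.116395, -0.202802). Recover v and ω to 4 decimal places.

v = -1.0000, ω = -1.2500

Δθ = -0.202802 − 1.047198 = -1.250000
ω = Δθ/dt = -1.250000/1.0 = -1.2500
R = Δx/(sin θ' − sin θ) = 0.8000
v = R·ω = 0.8000·-1.2500 = -1.0000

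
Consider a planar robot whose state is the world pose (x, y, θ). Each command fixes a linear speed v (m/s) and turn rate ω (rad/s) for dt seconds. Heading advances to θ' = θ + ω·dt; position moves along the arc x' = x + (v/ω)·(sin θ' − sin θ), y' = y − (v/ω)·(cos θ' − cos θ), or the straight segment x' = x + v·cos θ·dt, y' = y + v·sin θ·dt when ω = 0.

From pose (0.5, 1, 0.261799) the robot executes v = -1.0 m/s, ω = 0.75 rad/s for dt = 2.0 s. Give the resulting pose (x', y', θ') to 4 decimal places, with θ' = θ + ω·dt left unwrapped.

θ' = 0.2618 + 0.75·2.0 = 1.7618
R = v/ω = -1.0/0.75 = -1.3333
x' = 0.5 + -1.3333·(sin 1.7618 − sin 0.2618) = -0.4640
y' = 1 − -1.3333·(cos 1.7618 − cos 0.2618) = -0.5410

(-0.4640, -0.5410, 1.7618)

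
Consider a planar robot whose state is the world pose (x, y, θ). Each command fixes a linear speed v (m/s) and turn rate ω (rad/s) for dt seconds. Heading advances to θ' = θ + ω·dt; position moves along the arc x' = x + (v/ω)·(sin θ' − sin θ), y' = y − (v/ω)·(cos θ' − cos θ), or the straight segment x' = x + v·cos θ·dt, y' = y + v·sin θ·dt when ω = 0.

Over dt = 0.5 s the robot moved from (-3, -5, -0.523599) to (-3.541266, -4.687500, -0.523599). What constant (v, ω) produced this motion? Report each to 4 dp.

Δθ = -0.523599 − -0.523599 = 0.000000
ω = Δθ/dt = 0.000000/0.5 = 0.0000
ω = 0 → v = (Δx·cos θ + Δy·sin θ)/dt = -1.2500

v = -1.2500, ω = 0.0000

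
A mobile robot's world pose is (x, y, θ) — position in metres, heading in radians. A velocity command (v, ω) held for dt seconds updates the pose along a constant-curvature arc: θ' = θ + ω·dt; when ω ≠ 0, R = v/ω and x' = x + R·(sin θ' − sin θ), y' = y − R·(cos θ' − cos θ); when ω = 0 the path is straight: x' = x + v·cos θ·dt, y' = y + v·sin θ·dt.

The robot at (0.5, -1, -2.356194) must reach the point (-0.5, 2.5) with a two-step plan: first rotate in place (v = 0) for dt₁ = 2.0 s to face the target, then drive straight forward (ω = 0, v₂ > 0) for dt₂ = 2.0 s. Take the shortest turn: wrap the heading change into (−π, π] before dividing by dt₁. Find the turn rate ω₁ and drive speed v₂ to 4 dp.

heading to target = atan2(2.5−-1, -0.5−0.5) = 1.8491
Δθ = wrap(1.8491 − -2.3562) = -2.0779; ω₁ = Δθ/dt₁ = -1.0389
distance = √((-0.5−0.5)² + (2.5−-1)²) = 3.6401; v₂ = distance/dt₂ = 1.8200

ω₁ = -1.0389, v₂ = 1.8200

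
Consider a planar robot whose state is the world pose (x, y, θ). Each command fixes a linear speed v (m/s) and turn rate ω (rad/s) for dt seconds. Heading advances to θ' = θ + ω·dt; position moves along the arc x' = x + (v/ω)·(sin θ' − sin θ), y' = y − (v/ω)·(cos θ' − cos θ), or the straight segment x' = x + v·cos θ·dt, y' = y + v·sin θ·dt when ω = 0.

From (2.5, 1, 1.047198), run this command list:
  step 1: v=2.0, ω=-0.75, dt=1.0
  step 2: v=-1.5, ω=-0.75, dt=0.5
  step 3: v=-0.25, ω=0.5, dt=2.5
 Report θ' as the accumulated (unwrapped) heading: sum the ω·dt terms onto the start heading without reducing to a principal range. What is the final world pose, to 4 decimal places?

step 1: θ'=0.2972 (R=-2.6667) → pose (4.0285, 2.2164, 0.2972)
step 2: θ'=-0.0778 (R=2.0000) → pose (3.2874, 2.1348, -0.0778)
step 3: θ'=1.1722 (R=-0.5000) → pose (2.7877, 1.8304, 1.1722)

(2.7877, 1.8304, 1.1722)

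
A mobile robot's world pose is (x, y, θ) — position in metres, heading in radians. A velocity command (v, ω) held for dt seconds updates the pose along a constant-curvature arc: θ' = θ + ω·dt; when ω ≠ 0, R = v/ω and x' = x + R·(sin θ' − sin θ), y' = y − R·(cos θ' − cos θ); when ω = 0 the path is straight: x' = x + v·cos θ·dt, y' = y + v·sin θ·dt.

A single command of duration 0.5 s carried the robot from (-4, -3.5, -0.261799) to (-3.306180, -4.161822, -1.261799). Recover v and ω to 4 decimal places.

v = 2.0000, ω = -2.0000

Δθ = -1.261799 − -0.261799 = -1.000000
ω = Δθ/dt = -1.000000/0.5 = -2.0000
R = Δx/(sin θ' − sin θ) = -1.0000
v = R·ω = -1.0000·-2.0000 = 2.0000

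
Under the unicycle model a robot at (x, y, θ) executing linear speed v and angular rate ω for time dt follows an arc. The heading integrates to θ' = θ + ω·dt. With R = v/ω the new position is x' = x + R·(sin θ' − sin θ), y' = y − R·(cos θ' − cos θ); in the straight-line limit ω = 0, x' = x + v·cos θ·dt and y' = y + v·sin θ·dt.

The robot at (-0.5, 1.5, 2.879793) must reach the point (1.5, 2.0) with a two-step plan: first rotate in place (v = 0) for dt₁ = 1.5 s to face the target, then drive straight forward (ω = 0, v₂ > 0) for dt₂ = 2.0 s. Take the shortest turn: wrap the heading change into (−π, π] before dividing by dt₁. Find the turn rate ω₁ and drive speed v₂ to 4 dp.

ω₁ = -1.7565, v₂ = 1.0308

heading to target = atan2(2−1.5, 1.5−-0.5) = 0.2450
Δθ = wrap(0.2450 − 2.8798) = -2.6348; ω₁ = Δθ/dt₁ = -1.7565
distance = √((1.5−-0.5)² + (2−1.5)²) = 2.0616; v₂ = distance/dt₂ = 1.0308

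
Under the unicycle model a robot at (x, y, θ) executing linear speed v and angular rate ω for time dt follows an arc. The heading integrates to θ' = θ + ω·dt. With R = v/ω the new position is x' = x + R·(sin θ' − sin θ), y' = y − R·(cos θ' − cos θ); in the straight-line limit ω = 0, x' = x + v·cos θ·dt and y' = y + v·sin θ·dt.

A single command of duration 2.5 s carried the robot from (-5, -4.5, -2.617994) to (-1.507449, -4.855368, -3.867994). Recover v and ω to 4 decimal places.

v = -1.5000, ω = -0.5000

Δθ = -3.867994 − -2.617994 = -1.250000
ω = Δθ/dt = -1.250000/2.5 = -0.5000
R = Δx/(sin θ' − sin θ) = 3.0000
v = R·ω = 3.0000·-0.5000 = -1.5000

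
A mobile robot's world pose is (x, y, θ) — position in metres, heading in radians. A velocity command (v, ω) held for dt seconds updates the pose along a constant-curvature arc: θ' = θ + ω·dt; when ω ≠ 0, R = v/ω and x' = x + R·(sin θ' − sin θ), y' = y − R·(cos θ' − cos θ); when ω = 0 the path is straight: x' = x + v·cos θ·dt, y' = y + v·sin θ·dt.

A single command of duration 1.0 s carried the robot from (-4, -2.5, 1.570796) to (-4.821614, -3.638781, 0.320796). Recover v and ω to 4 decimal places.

Δθ = 0.320796 − 1.570796 = -1.250000
ω = Δθ/dt = -1.250000/1.0 = -1.2500
R = −Δy/(cos θ' − cos θ) = 1.2000
v = R·ω = 1.2000·-1.2500 = -1.5000

v = -1.5000, ω = -1.2500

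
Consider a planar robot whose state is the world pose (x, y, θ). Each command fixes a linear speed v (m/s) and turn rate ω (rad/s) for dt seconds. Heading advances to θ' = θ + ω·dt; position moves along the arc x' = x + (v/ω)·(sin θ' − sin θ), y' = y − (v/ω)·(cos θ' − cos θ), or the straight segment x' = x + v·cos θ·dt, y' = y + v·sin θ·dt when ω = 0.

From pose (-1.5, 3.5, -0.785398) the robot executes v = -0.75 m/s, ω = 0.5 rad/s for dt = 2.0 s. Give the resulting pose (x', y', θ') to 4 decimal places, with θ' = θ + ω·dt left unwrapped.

θ' = -0.7854 + 0.5·2.0 = 0.2146
R = v/ω = -0.75/0.5 = -1.5000
x' = -1.5 + -1.5000·(sin 0.2146 − sin -0.7854) = -2.8801
y' = 3.5 − -1.5000·(cos 0.2146 − cos -0.7854) = 3.9049

(-2.8801, 3.9049, 0.2146)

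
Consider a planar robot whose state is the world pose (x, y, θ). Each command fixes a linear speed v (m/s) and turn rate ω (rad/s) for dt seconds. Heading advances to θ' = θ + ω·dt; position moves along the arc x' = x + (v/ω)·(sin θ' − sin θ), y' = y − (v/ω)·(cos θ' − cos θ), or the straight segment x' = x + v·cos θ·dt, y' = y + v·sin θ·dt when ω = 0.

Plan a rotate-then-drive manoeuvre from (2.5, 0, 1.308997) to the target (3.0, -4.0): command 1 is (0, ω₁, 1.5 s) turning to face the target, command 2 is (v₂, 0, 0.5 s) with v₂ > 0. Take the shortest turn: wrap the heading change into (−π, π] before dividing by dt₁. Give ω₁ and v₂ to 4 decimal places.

ω₁ = -1.8370, v₂ = 8.0623

heading to target = atan2(-4−0, 3−2.5) = -1.4464
Δθ = wrap(-1.4464 − 1.3090) = -2.7554; ω₁ = Δθ/dt₁ = -1.8370
distance = √((3−2.5)² + (-4−0)²) = 4.0311; v₂ = distance/dt₂ = 8.0623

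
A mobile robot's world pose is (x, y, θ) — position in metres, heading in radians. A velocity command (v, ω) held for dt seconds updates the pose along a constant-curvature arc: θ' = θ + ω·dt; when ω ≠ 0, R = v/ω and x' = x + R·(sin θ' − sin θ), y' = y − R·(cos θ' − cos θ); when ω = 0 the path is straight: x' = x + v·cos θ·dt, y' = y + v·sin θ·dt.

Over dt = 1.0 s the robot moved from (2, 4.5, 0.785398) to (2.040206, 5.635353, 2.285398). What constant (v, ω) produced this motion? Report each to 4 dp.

Δθ = 2.285398 − 0.785398 = 1.500000
ω = Δθ/dt = 1.500000/1.0 = 1.5000
R = −Δy/(cos θ' − cos θ) = 0.8333
v = R·ω = 0.8333·1.5000 = 1.2500

v = 1.2500, ω = 1.5000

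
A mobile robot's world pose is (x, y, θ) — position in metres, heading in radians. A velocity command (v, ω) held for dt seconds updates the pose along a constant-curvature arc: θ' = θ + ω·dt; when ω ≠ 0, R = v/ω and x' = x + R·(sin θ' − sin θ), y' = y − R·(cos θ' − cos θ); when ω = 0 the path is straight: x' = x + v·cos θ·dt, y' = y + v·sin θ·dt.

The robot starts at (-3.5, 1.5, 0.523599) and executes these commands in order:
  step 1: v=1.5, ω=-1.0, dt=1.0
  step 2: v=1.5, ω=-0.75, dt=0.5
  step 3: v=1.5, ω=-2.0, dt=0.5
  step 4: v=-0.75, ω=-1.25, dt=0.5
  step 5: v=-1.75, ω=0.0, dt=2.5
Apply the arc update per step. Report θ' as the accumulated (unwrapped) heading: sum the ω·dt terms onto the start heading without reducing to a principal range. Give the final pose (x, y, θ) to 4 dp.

(2.3301, 3.3788, -2.4764)

step 1: θ'=-0.4764 (R=-1.5000) → pose (-2.0621, 1.5339, -0.4764)
step 2: θ'=-0.8514 (R=-2.0000) → pose (-1.4749, 1.0745, -0.8514)
step 3: θ'=-1.8514 (R=-0.7500) → pose (-1.3184, 0.3726, -1.8514)
step 4: θ'=-2.4764 (R=0.6000) → pose (-1.1122, 0.6785, -2.4764)
step 5: θ'=-2.4764 (straight) → pose (2.3301, 3.3788, -2.4764)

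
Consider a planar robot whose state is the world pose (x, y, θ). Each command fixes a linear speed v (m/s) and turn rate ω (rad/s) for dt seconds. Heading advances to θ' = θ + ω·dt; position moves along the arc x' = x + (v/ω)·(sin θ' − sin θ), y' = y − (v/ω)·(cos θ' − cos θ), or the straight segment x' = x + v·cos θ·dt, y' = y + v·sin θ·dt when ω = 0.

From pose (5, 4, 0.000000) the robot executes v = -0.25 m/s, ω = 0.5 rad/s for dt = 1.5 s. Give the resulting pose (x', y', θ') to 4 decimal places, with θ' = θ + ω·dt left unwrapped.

θ' = 0.0000 + 0.5·1.5 = 0.7500
R = v/ω = -0.25/0.5 = -0.5000
x' = 5 + -0.5000·(sin 0.7500 − sin 0.0000) = 4.6592
y' = 4 − -0.5000·(cos 0.7500 − cos 0.0000) = 3.8658

(4.6592, 3.8658, 0.7500)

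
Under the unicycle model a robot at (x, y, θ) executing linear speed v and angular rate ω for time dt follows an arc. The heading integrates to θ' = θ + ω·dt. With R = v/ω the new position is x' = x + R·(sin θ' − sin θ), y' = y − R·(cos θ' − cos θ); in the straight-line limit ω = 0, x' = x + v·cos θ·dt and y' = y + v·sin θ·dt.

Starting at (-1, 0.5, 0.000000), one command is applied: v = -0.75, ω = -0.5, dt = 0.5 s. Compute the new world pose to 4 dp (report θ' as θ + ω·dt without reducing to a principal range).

θ' = 0.0000 + -0.5·0.5 = -0.2500
R = v/ω = -0.75/-0.5 = 1.5000
x' = -1 + 1.5000·(sin -0.2500 − sin 0.0000) = -1.3711
y' = 0.5 − 1.5000·(cos -0.2500 − cos 0.0000) = 0.5466

(-1.3711, 0.5466, -0.2500)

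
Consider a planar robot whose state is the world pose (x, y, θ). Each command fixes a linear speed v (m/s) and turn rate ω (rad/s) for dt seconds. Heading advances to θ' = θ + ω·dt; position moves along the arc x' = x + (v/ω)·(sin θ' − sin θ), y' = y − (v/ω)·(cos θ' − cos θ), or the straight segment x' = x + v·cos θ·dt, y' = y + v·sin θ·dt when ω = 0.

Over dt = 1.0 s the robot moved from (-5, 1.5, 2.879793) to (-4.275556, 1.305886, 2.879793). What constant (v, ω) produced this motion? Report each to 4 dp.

Δθ = 2.879793 − 2.879793 = 0.000000
ω = Δθ/dt = 0.000000/1.0 = 0.0000
ω = 0 → v = (Δx·cos θ + Δy·sin θ)/dt = -0.7500

v = -0.7500, ω = 0.0000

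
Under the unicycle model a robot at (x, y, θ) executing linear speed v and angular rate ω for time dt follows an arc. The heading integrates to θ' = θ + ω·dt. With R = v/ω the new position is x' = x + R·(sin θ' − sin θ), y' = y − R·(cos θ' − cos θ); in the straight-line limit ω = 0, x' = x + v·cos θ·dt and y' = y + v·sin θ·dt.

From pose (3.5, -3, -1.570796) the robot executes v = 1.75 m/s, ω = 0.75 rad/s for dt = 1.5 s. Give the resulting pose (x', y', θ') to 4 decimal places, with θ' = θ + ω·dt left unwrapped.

(4.8273, -5.1053, -0.4458)

θ' = -1.5708 + 0.75·1.5 = -0.4458
R = v/ω = 1.75/0.75 = 2.3333
x' = 3.5 + 2.3333·(sin -0.4458 − sin -1.5708) = 4.8273
y' = -3 − 2.3333·(cos -0.4458 − cos -1.5708) = -5.1053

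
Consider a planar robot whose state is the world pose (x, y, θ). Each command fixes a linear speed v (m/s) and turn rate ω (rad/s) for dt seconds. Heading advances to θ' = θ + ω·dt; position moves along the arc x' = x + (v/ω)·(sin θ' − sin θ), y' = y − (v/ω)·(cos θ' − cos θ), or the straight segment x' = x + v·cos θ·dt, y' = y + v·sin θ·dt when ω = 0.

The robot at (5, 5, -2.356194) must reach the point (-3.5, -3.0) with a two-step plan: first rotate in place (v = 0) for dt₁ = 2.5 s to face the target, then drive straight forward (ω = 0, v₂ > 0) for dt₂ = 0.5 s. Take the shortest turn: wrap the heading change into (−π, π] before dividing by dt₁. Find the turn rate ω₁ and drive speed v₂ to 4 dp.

ω₁ = -0.0121, v₂ = 23.3452

heading to target = atan2(-3−5, -3.5−5) = -2.3865
Δθ = wrap(-2.3865 − -2.3562) = -0.0303; ω₁ = Δθ/dt₁ = -0.0121
distance = √((-3.5−5)² + (-3−5)²) = 11.6726; v₂ = distance/dt₂ = 23.3452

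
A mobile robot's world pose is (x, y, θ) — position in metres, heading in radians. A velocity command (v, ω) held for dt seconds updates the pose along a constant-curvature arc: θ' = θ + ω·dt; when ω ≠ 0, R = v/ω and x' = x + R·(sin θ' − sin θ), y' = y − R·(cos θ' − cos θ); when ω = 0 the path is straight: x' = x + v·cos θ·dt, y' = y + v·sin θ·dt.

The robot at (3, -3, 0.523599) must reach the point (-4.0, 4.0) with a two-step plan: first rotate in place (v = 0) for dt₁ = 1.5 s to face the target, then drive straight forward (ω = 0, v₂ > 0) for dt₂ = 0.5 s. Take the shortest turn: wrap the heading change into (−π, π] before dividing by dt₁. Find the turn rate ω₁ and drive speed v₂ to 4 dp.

ω₁ = 1.2217, v₂ = 19.7990

heading to target = atan2(4−-3, -4−3) = 2.3562
Δθ = wrap(2.3562 − 0.5236) = 1.8326; ω₁ = Δθ/dt₁ = 1.2217
distance = √((-4−3)² + (4−-3)²) = 9.8995; v₂ = distance/dt₂ = 19.7990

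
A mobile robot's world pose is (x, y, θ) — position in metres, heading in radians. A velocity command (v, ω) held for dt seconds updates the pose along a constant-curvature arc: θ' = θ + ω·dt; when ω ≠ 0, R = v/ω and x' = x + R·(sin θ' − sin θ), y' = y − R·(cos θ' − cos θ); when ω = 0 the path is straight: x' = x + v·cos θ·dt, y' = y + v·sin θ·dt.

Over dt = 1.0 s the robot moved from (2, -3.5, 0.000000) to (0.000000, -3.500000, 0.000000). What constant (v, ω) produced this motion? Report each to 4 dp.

v = -2.0000, ω = 0.0000

Δθ = 0.000000 − 0.000000 = 0.000000
ω = Δθ/dt = 0.000000/1.0 = 0.0000
ω = 0 → v = (Δx·cos θ + Δy·sin θ)/dt = -2.0000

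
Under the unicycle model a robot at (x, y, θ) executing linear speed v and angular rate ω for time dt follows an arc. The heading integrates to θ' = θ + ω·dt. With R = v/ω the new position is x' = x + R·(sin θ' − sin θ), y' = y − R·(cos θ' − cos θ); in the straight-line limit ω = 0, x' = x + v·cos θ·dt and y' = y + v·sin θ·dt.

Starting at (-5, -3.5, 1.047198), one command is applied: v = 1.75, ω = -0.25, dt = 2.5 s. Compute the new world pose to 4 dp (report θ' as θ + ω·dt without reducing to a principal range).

θ' = 1.0472 + -0.25·2.5 = 0.4222
R = v/ω = 1.75/-0.25 = -7.0000
x' = -5 + -7.0000·(sin 0.4222 − sin 1.0472) = -1.8062
y' = -3.5 − -7.0000·(cos 0.4222 − cos 1.0472) = -0.6147

(-1.8062, -0.6147, 0.4222)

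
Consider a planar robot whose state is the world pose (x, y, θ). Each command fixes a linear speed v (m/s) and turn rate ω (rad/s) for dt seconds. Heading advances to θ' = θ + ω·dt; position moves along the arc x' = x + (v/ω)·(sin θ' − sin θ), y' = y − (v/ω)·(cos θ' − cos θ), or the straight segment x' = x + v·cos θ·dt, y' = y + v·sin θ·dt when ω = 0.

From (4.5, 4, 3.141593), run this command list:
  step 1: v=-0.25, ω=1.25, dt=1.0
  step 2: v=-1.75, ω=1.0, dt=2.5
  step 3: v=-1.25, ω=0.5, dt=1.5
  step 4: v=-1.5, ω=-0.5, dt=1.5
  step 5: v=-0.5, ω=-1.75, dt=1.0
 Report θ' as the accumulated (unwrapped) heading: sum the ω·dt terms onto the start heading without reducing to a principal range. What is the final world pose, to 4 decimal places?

step 1: θ'=4.3916 (R=-0.2000) → pose (4.6898, 4.1369, 4.3916)
step 2: θ'=6.8916 (R=-1.7500) → pose (2.0288, 6.1247, 6.8916)
step 3: θ'=7.6416 (R=-2.5000) → pose (1.0139, 4.6003, 7.6416)
step 4: θ'=6.8916 (R=3.0000) → pose (-0.2040, 2.7710, 6.8916)
step 5: θ'=5.1416 (R=0.2857) → pose (-0.6271, 2.8866, 5.1416)

(-0.6271, 2.8866, 5.1416)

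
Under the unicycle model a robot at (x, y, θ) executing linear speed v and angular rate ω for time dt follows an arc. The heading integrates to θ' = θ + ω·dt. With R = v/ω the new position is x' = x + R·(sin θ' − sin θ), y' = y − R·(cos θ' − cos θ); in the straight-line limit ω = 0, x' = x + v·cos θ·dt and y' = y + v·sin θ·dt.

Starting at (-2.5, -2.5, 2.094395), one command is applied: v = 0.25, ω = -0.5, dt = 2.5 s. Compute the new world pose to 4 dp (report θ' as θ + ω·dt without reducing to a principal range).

(-2.4408, -1.9179, 0.8444)

θ' = 2.0944 + -0.5·2.5 = 0.8444
R = v/ω = 0.25/-0.5 = -0.5000
x' = -2.5 + -0.5000·(sin 0.8444 − sin 2.0944) = -2.4408
y' = -2.5 − -0.5000·(cos 0.8444 − cos 2.0944) = -1.9179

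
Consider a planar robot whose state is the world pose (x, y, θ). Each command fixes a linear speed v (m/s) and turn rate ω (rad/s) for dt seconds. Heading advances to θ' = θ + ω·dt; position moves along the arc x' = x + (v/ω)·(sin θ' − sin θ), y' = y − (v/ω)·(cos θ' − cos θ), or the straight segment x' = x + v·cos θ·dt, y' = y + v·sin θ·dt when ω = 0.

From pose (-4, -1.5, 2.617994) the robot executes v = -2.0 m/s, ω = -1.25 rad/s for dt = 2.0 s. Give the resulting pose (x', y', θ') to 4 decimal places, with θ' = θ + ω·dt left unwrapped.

(-4.6116, -4.4745, 0.1180)

θ' = 2.6180 + -1.25·2.0 = 0.1180
R = v/ω = -2.0/-1.25 = 1.6000
x' = -4 + 1.6000·(sin 0.1180 − sin 2.6180) = -4.6116
y' = -1.5 − 1.6000·(cos 0.1180 − cos 2.6180) = -4.4745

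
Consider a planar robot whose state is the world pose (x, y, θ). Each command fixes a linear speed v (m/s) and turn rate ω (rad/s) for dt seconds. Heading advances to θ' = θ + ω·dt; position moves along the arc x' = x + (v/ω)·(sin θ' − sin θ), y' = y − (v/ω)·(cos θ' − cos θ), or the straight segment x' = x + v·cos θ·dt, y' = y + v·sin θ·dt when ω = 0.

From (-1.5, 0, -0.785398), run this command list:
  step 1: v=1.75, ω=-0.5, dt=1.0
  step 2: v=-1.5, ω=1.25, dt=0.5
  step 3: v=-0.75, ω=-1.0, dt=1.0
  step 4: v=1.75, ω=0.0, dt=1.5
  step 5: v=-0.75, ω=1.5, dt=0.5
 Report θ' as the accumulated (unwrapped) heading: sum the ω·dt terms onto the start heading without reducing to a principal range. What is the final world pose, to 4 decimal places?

step 1: θ'=-1.2854 (R=-3.5000) → pose (-0.6164, -1.4895, -1.2854)
step 2: θ'=-0.6604 (R=-1.2000) → pose (-1.0318, -0.8796, -0.6604)
step 3: θ'=-1.6604 (R=0.7500) → pose (-1.3187, -0.2202, -1.6604)
step 4: θ'=-1.6604 (straight) → pose (-1.5536, -2.8347, -1.6604)
step 5: θ'=-0.9104 (R=-0.5000) → pose (-1.6567, -2.4832, -0.9104)

(-1.6567, -2.4832, -0.9104)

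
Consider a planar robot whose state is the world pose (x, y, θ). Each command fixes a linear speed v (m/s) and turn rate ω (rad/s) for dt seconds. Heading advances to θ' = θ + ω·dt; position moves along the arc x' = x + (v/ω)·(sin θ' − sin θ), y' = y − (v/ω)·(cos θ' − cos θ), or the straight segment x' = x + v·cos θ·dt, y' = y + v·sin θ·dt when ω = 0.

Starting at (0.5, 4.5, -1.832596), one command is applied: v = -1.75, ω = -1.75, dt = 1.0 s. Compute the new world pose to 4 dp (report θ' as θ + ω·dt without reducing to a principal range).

(1.8928, 5.1455, -3.5826)

θ' = -1.8326 + -1.75·1.0 = -3.5826
R = v/ω = -1.75/-1.75 = 1.0000
x' = 0.5 + 1.0000·(sin -3.5826 − sin -1.8326) = 1.8928
y' = 4.5 − 1.0000·(cos -3.5826 − cos -1.8326) = 5.1455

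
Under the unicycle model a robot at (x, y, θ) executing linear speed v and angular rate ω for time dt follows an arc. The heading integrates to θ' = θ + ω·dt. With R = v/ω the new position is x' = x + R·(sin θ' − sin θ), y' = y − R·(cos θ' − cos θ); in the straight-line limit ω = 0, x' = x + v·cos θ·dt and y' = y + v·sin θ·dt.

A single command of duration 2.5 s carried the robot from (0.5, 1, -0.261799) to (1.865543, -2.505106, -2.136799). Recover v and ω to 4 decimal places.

Δθ = -2.136799 − -0.261799 = -1.875000
ω = Δθ/dt = -1.875000/2.5 = -0.7500
R = −Δy/(cos θ' − cos θ) = -2.3333
v = R·ω = -2.3333·-0.7500 = 1.7500

v = 1.7500, ω = -0.7500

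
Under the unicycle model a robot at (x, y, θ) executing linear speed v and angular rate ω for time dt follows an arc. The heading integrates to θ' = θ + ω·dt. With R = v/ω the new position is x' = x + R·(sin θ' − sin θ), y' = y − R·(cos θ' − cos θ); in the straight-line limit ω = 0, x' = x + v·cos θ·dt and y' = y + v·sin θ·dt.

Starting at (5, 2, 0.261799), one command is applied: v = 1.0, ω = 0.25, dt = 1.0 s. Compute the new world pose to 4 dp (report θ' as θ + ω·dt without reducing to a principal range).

θ' = 0.2618 + 0.25·1.0 = 0.5118
R = v/ω = 1.0/0.25 = 4.0000
x' = 5 + 4.0000·(sin 0.5118 − sin 0.2618) = 5.9237
y' = 2 − 4.0000·(cos 0.5118 − cos 0.2618) = 2.3762

(5.9237, 2.3762, 0.5118)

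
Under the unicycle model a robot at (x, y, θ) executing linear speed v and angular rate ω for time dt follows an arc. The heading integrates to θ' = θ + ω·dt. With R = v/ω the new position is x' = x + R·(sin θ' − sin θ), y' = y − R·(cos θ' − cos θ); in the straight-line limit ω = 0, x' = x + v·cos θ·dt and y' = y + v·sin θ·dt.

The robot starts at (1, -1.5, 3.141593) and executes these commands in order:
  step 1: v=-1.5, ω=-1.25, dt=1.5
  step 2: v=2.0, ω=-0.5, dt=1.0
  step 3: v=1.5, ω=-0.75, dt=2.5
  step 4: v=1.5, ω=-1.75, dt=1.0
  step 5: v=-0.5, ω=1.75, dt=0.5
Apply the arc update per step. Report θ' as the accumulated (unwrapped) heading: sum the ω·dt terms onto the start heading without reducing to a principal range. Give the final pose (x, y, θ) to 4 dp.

(6.0181, -2.9704, -1.9834)

step 1: θ'=1.2666 (R=1.2000) → pose (2.1449, -3.0594, 1.2666)
step 2: θ'=0.7666 (R=-4.0000) → pose (3.1865, -1.3765, 0.7666)
step 3: θ'=-1.1084 (R=-2.0000) → pose (6.3639, -1.9248, -1.1084)
step 4: θ'=-2.8584 (R=-0.8571) → pose (5.8362, -3.1302, -2.8584)
step 5: θ'=-1.9834 (R=-0.2857) → pose (6.0181, -2.9704, -1.9834)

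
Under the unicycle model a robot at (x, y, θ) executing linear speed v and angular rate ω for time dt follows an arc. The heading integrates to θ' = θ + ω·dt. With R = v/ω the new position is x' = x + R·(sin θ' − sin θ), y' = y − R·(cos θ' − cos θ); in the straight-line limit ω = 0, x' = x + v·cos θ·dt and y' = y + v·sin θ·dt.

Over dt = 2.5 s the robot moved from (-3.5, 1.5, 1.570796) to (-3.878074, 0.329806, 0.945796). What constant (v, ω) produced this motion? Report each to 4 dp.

Δθ = 0.945796 − 1.570796 = -0.625000
ω = Δθ/dt = -0.625000/2.5 = -0.2500
R = −Δy/(cos θ' − cos θ) = 2.0000
v = R·ω = 2.0000·-0.2500 = -0.5000

v = -0.5000, ω = -0.2500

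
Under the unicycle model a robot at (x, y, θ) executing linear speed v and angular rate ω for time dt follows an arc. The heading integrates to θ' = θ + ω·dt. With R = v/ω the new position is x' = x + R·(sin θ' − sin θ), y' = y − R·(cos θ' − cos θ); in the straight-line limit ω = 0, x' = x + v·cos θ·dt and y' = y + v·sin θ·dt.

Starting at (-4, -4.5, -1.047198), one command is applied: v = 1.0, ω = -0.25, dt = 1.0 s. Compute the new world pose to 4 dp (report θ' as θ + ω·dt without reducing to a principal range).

(-3.6129, -5.4192, -1.2972)

θ' = -1.0472 + -0.25·1.0 = -1.2972
R = v/ω = 1.0/-0.25 = -4.0000
x' = -4 + -4.0000·(sin -1.2972 − sin -1.0472) = -3.6129
y' = -4.5 − -4.0000·(cos -1.2972 − cos -1.0472) = -5.4192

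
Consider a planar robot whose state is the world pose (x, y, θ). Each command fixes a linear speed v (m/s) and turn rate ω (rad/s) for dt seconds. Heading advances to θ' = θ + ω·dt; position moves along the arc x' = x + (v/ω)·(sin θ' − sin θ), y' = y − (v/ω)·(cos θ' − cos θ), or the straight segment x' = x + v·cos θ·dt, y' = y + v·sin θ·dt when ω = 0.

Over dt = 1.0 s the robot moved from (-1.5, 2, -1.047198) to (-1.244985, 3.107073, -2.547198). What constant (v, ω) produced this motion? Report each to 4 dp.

Δθ = -2.547198 − -1.047198 = -1.500000
ω = Δθ/dt = -1.500000/1.0 = -1.5000
R = −Δy/(cos θ' − cos θ) = 0.8333
v = R·ω = 0.8333·-1.5000 = -1.2500

v = -1.2500, ω = -1.5000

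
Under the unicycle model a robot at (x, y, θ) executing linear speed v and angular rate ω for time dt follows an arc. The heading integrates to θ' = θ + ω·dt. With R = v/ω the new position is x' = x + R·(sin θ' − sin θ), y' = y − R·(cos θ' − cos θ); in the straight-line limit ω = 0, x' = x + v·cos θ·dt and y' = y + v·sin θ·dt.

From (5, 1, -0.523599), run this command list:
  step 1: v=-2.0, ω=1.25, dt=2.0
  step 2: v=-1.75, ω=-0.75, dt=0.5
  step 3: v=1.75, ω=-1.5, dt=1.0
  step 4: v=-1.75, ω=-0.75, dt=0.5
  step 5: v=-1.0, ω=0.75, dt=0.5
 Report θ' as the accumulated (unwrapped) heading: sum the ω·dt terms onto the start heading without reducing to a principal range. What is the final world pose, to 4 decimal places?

(2.6042, -0.5523, 0.1014)

step 1: θ'=1.9764 (R=-1.6000) → pose (2.7298, -1.0170, 1.9764)
step 2: θ'=1.6014 (R=2.3333) → pose (2.9180, -1.8662, 1.6014)
step 3: θ'=0.1014 (R=-1.1667) → pose (3.9661, -0.6699, 0.1014)
step 4: θ'=-0.2736 (R=2.3333) → pose (3.0994, -0.5951, -0.2736)
step 5: θ'=0.1014 (R=-1.3333) → pose (2.6042, -0.5523, 0.1014)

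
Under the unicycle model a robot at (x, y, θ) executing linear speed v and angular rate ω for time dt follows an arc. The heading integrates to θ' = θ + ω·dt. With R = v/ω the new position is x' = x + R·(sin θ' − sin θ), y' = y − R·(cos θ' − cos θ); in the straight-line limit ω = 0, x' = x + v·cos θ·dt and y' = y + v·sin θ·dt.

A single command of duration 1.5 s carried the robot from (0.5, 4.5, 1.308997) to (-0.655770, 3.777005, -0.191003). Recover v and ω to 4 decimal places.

v = -1.0000, ω = -1.0000

Δθ = -0.191003 − 1.308997 = -1.500000
ω = Δθ/dt = -1.500000/1.5 = -1.0000
R = Δx/(sin θ' − sin θ) = 1.0000
v = R·ω = 1.0000·-1.0000 = -1.0000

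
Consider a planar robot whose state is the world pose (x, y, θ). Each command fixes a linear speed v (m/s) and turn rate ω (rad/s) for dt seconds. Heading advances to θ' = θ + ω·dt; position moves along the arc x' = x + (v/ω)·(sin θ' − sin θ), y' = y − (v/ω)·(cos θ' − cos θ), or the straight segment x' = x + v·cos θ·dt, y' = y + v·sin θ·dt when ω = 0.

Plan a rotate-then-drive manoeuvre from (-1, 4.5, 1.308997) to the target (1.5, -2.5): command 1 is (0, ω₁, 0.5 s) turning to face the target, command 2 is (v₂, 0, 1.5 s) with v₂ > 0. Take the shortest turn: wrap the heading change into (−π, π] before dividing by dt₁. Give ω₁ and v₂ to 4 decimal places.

heading to target = atan2(-2.5−4.5, 1.5−-1) = -1.2278
Δθ = wrap(-1.2278 − 1.3090) = -2.5368; ω₁ = Δθ/dt₁ = -5.0735
distance = √((1.5−-1)² + (-2.5−4.5)²) = 7.4330; v₂ = distance/dt₂ = 4.9554

ω₁ = -5.0735, v₂ = 4.9554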